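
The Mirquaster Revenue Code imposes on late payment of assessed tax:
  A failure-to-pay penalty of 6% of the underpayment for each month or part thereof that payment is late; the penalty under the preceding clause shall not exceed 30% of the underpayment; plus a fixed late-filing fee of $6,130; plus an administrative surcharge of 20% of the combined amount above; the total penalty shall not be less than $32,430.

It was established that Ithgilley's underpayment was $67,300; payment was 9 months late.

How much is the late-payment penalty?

$32,430

Accrued rate: 6% × 9 = 54%, capped at 30% → 30%
Failure-to-pay penalty: 30% of $67,300 = $20,190
Penalty before surcharge: $20,190 + $6,130 = $26,320
Administrative surcharge: 20% of $26,320 = $5,264
Total penalty: $26,320 + $5,264 = $31,584
Minimum $32,430: $31,584 is below the minimum → $32,430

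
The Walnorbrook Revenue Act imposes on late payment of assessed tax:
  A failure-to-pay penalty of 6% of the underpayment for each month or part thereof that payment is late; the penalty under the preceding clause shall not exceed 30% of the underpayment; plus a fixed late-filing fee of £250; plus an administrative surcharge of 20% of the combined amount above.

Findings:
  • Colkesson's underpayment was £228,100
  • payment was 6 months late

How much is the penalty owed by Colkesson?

£82,416

Accrued rate: 6% × 6 = 36%, capped at 30% → 30%
Failure-to-pay penalty: 30% of £228,100 = £68,430
Penalty before surcharge: £68,430 + £250 = £68,680
Administrative surcharge: 20% of £68,680 = £13,736
Total penalty: £68,680 + £13,736 = £82,416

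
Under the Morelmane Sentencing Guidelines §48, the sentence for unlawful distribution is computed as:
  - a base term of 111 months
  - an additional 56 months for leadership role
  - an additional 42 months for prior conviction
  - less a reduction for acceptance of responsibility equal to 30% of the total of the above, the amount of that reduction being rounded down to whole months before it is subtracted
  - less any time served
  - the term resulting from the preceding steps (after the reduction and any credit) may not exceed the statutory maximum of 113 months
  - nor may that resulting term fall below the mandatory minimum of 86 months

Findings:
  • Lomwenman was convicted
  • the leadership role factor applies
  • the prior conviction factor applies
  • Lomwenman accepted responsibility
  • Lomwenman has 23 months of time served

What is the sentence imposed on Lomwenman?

Sentence: 113 months

Leadership role enhancement: +56 months
Prior conviction enhancement: +42 months
Adjusted term: 111 months + 56 months + 42 months = 209 months
Acceptance of responsibility reduction: 30% of 209 months = 62 months (rounded down)
After reduction: 209 − 62 = 147 months
Less time served: 147 months − 23 months = 124 months
Cap at 113 months: 124 months exceeds the cap → 113 months
Minimum 86 months: 113 months meets the minimum, no increase.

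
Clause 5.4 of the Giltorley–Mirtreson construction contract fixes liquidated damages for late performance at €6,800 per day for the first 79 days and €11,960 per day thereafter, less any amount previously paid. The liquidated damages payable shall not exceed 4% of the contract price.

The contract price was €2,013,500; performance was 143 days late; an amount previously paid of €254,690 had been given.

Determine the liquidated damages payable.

First 79 days: 79 × €6,800 = €537,200
Remaining days: (143 − 79) × €11,960 = €765,440
Accrued per-day damages: €537,200 + €765,440 = €1,302,640
Less amount previously paid: €1,302,640 − €254,690 = €1,047,950
Cap: 4% of €2,013,500 = €80,540
Cap at €80,540: €1,047,950 exceeds the cap → €80,540

Liquidated damages: €80,540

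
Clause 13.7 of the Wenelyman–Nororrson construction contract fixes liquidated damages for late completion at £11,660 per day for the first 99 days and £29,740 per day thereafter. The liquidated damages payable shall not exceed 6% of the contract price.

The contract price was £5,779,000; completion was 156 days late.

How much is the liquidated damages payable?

First 99 days: 99 × £11,660 = £1,154,340
Remaining days: (156 − 99) × £29,740 = £1,695,180
Accrued per-day damages: £1,154,340 + £1,695,180 = £2,849,520
Cap: 6% of £5,779,000 = £346,740
Cap at £346,740: £2,849,520 exceeds the cap → £346,740

Liquidated damages: £346,740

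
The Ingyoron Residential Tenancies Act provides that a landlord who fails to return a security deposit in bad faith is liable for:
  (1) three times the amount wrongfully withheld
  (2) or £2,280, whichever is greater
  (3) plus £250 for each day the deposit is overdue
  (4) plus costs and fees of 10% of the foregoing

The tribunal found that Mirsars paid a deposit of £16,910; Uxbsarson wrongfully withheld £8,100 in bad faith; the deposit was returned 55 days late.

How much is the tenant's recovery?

Trebled: 3 × £8,100 = £24,300
Minimum £2,280: £24,300 meets the minimum, no increase.
Late-return penalty: 55 × £250 = £13,750
Damages plus late penalty: £24,300 + £13,750 = £38,050
Costs and fees: 10% of £38,050 = £3,805
Total recovery: £38,050 + £3,805 = £41,855

Recovery: £41,855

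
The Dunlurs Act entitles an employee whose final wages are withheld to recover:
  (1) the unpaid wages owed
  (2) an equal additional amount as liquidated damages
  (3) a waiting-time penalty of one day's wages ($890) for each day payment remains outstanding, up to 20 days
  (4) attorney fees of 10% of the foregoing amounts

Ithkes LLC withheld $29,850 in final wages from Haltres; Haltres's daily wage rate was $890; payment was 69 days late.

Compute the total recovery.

$85,250

Liquidated damages (equal amount): $29,850
Penalty days: min(69, 20) = 20
Waiting-time penalty: 20 × $890 = $17,800
Subtotal: $29,850 + $29,850 + $17,800 = $77,500
Attorney fees: 10% of $77,500 = $7,750
Total award: $77,500 + $7,750 = $85,250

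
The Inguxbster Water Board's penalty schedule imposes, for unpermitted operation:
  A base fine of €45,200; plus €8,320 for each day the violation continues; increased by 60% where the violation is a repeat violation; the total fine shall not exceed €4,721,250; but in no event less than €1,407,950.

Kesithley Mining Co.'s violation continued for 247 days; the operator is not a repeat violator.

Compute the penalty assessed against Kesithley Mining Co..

€2,100,240

Per-day component: 247 × €8,320 = €2,055,040
Base plus per-day: €45,200 + €2,055,040 = €2,100,240
The operator is not a repeat violator: no 60% increase.
Cap at €4,721,250: €2,100,240 is within the cap, no reduction.
Minimum €1,407,950: €2,100,240 meets the minimum, no increase.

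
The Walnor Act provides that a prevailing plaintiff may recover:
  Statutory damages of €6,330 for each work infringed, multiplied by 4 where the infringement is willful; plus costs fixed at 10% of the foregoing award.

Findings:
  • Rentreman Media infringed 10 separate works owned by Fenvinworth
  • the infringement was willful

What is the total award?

Statutory damages: 10 × €6,330 = €63,300
Multiplied by 4: 4 × €63,300 = €253,200
Costs: 10% of €253,200 = €25,320
Award plus costs: €253,200 + €25,320 = €278,520

€278,520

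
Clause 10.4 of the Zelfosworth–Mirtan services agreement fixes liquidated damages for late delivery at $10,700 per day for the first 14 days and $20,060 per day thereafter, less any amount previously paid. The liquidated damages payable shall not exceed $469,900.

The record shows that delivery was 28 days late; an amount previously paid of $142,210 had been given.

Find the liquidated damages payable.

First 14 days: 14 × $10,700 = $149,800
Remaining days: (28 − 14) × $20,060 = $280,840
Accrued per-day damages: $149,800 + $280,840 = $430,640
Less amount previously paid: $430,640 − $142,210 = $288,430
Cap at $469,900: $288,430 is within the cap, no reduction.

$288,430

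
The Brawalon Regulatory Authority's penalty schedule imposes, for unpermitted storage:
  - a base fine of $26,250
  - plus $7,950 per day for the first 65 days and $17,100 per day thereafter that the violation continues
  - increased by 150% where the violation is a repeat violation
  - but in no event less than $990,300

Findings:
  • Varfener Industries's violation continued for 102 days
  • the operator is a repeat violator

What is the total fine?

$2,939,250

First 65 days: 65 × $7,950 = $516,750
Remaining days: (102 − 65) × $17,100 = $632,700
Per-day component: $516,750 + $632,700 = $1,149,450
Base plus per-day: $26,250 + $1,149,450 = $1,175,700
Enhancement: 150% of $1,175,700 = $1,763,550
Enhanced fine: $1,175,700 + $1,763,550 = $2,939,250
Minimum $990,300: $2,939,250 meets the minimum, no increase.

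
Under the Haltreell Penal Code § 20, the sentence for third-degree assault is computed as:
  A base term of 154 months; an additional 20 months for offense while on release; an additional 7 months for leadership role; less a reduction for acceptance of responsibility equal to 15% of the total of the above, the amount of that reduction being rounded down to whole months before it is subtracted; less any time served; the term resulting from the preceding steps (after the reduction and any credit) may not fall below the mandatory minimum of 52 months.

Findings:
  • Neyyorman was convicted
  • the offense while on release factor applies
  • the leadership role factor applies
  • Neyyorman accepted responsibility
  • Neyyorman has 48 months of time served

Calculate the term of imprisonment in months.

106 months

Offense while on release enhancement: +20 months
Leadership role enhancement: +7 months
Adjusted term: 154 months + 20 months + 7 months = 181 months
Acceptance of responsibility reduction: 15% of 181 months = 27 months (rounded down)
After reduction: 181 − 27 = 154 months
Less time served: 154 months − 48 months = 106 months
Minimum 52 months: 106 months meets the minimum, no increase.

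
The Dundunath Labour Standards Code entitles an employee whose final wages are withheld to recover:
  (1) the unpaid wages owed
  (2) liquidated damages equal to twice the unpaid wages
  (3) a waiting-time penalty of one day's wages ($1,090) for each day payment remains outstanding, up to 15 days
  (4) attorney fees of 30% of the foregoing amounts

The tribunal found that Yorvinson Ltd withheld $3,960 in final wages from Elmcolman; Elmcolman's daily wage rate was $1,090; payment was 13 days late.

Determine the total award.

Total award: $33,865

Doubled: 2 × $3,960 = $7,920
Penalty days: min(13, 15) = 13
Waiting-time penalty: 13 × $1,090 = $14,170
Subtotal: $3,960 + $7,920 + $14,170 = $26,050
Attorney fees: 30% of $26,050 = $7,815
Total award: $26,050 + $7,815 = $33,865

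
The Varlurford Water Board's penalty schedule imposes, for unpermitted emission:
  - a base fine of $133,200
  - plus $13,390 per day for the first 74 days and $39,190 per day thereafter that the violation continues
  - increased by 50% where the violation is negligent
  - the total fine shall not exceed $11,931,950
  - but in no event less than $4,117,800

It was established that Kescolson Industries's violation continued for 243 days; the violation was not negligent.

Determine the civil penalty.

First 74 days: 74 × $13,390 = $990,860
Remaining days: (243 − 74) × $39,190 = $6,623,110
Per-day component: $990,860 + $6,623,110 = $7,613,970
Base plus per-day: $133,200 + $7,613,970 = $7,747,170
The violation was not negligent: no 50% increase.
Cap at $11,931,950: $7,747,170 is within the cap, no reduction.
Minimum $4,117,800: $7,747,170 meets the minimum, no increase.

$7,747,170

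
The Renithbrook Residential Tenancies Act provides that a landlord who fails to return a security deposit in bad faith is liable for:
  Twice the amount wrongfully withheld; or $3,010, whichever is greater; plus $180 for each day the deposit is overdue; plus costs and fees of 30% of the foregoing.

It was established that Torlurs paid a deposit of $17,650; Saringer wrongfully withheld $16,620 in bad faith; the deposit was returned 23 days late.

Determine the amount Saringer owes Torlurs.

Recovery: $48,594

Doubled: 2 × $16,620 = $33,240
Minimum $3,010: $33,240 meets the minimum, no increase.
Late-return penalty: 23 × $180 = $4,140
Damages plus late penalty: $33,240 + $4,140 = $37,380
Costs and fees: 30% of $37,380 = $11,214
Total recovery: $37,380 + $11,214 = $48,594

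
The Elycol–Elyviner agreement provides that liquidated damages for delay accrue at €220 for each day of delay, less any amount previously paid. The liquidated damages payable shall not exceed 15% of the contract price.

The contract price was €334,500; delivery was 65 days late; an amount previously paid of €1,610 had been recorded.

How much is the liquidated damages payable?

€12,690

Per-day damages: 65 × €220 = €14,300
Less amount previously paid: €14,300 − €1,610 = €12,690
Cap: 15% of €334,500 = €50,175
Cap at €50,175: €12,690 is within the cap, no reduction.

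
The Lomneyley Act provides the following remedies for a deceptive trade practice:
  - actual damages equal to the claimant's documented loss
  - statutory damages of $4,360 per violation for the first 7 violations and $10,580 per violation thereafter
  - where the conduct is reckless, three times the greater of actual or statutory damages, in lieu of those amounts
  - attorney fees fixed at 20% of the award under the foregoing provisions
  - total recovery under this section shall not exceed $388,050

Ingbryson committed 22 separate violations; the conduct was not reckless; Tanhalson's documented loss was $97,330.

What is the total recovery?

First 7 violations: 7 × $4,360 = $30,520
Remaining violations: (22 − 7) × $10,580 = $158,700
Statutory damages: $30,520 + $158,700 = $189,220
Conduct not reckless: the in-lieu enhancement does not apply.
Actual plus statutory damages: $97,330 + $189,220 = $286,550
Attorney fees: 20% of $286,550 = $57,310
Total before cap: $286,550 + $57,310 = $343,860
Cap at $388,050: $343,860 is within the cap, no reduction.

Total recovery: $343,860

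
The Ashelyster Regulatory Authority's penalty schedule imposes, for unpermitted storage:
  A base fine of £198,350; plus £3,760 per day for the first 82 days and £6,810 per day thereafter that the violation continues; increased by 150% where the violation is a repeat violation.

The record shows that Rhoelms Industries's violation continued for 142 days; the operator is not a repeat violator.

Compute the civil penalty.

£915,270

First 82 days: 82 × £3,760 = £308,320
Remaining days: (142 − 82) × £6,810 = £408,600
Per-day component: £308,320 + £408,600 = £716,920
Base plus per-day: £198,350 + £716,920 = £915,270
The operator is not a repeat violator: no 150% increase.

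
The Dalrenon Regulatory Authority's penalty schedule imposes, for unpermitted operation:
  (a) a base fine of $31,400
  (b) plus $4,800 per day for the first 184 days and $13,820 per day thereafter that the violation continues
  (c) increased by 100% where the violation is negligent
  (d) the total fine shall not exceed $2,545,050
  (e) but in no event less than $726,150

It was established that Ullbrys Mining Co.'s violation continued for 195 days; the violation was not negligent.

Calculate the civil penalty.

First 184 days: 184 × $4,800 = $883,200
Remaining days: (195 − 184) × $13,820 = $152,020
Per-day component: $883,200 + $152,020 = $1,035,220
Base plus per-day: $31,400 + $1,035,220 = $1,066,620
The violation was not negligent: no 100% increase.
Cap at $2,545,050: $1,066,620 is within the cap, no reduction.
Minimum $726,150: $1,066,620 meets the minimum, no increase.

$1,066,620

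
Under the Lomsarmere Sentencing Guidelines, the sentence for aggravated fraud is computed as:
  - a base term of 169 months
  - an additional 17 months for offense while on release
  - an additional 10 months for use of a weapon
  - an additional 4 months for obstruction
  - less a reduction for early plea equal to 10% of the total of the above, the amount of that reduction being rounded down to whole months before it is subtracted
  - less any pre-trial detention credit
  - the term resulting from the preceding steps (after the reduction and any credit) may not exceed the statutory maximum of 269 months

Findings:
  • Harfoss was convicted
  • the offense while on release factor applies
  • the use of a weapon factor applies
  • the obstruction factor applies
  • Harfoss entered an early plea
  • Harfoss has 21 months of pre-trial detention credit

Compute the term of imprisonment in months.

159 months

Offense while on release enhancement: +17 months
Use of a weapon enhancement: +10 months
Obstruction enhancement: +4 months
Adjusted term: 169 months + 17 months + 10 months + 4 months = 200 months
Early plea reduction: 10% of 200 months = 20 months (rounded down)
After reduction: 200 − 20 = 180 months
Less pre-trial detention credit: 180 months − 21 months = 159 months
Cap at 269 months: 159 months is within the cap, no reduction.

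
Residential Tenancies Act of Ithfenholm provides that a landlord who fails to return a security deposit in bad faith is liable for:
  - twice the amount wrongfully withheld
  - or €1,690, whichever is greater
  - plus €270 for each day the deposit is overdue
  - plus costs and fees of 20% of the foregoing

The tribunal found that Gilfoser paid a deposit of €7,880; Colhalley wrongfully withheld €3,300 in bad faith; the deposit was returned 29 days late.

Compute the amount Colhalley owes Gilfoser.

Doubled: 2 × €3,300 = €6,600
Minimum €1,690: €6,600 meets the minimum, no increase.
Late-return penalty: 29 × €270 = €7,830
Damages plus late penalty: €6,600 + €7,830 = €14,430
Costs and fees: 20% of €14,430 = €2,886
Total recovery: €14,430 + €2,886 = €17,316

€17,316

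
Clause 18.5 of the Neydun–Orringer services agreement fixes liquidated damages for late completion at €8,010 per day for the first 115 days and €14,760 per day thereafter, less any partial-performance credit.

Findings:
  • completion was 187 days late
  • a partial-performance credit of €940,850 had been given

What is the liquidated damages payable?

First 115 days: 115 × €8,010 = €921,150
Remaining days: (187 − 115) × €14,760 = €1,062,720
Accrued per-day damages: €921,150 + €1,062,720 = €1,983,870
Less partial-performance credit: €1,983,870 − €940,850 = €1,043,020

€1,043,020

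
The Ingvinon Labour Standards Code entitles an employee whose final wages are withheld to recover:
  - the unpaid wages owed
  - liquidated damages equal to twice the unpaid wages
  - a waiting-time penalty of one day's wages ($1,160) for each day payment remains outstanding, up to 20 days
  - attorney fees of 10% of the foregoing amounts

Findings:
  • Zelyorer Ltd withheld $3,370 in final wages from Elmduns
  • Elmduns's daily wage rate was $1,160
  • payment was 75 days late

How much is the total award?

$36,641

Doubled: 2 × $3,370 = $6,740
Penalty days: min(75, 20) = 20
Waiting-time penalty: 20 × $1,160 = $23,200
Subtotal: $3,370 + $6,740 + $23,200 = $33,310
Attorney fees: 10% of $33,310 = $3,331
Total award: $33,310 + $3,331 = $36,641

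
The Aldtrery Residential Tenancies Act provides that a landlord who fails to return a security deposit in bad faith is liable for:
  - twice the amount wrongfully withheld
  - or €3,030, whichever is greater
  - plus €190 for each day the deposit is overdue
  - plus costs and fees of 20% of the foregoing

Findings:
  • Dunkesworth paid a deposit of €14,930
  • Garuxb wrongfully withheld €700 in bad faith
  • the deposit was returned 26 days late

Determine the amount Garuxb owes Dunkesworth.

Doubled: 2 × €700 = €1,400
Minimum €3,030: €1,400 is below the minimum → €3,030
Late-return penalty: 26 × €190 = €4,940
Damages plus late penalty: €3,030 + €4,940 = €7,970
Costs and fees: 20% of €7,970 = €1,594
Total recovery: €7,970 + €1,594 = €9,564

€9,564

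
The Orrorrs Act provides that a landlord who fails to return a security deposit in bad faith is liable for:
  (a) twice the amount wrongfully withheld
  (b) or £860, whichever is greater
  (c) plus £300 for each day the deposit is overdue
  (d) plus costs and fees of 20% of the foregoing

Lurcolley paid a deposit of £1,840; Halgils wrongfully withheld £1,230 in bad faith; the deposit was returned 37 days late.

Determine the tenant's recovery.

Doubled: 2 × £1,230 = £2,460
Minimum £860: £2,460 meets the minimum, no increase.
Late-return penalty: 37 × £300 = £11,100
Damages plus late penalty: £2,460 + £11,100 = £13,560
Costs and fees: 20% of £13,560 = £2,712
Total recovery: £13,560 + £2,712 = £16,272

£16,272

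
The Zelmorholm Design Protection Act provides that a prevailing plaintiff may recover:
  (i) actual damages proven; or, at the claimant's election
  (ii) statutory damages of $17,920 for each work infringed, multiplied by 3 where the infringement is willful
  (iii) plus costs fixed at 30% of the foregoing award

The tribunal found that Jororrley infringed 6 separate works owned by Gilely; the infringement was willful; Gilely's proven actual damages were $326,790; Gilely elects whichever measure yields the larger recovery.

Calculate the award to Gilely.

Statutory damages: 6 × $17,920 = $107,520
Trebled: 3 × $107,520 = $322,560
Greater of actual damages ($326,790) or enhanced statutory damages ($322,560): $326,790
Costs: 30% of $326,790 = $98,037
Award plus costs: $326,790 + $98,037 = $424,827

$424,827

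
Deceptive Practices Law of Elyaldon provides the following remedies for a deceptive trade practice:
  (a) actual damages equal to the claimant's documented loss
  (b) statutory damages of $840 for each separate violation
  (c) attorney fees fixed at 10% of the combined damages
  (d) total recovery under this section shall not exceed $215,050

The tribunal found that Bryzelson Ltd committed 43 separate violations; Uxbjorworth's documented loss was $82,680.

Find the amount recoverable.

$130,680

Statutory damages: 43 × $840 = $36,120
Combined damages: $82,680 + $36,120 = $118,800
Attorney fees: 10% of $118,800 = $11,880
Total before cap: $118,800 + $11,880 = $130,680
Cap at $215,050: $130,680 is within the cap, no reduction.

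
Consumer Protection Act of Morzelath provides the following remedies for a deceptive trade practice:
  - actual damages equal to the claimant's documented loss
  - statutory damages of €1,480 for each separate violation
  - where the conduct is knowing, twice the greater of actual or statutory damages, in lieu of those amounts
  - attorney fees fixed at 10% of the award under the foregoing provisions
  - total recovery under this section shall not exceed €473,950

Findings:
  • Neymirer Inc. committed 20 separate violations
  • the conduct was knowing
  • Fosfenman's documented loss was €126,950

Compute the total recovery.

Statutory damages: 20 × €1,480 = €29,600
Greater of actual damages (€126,950) or statutory damages (€29,600): €126,950
Doubled: 2 × €126,950 = €253,900
Attorney fees: 10% of €253,900 = €25,390
Total before cap: €253,900 + €25,390 = €279,290
Cap at €473,950: €279,290 is within the cap, no reduction.

€279,290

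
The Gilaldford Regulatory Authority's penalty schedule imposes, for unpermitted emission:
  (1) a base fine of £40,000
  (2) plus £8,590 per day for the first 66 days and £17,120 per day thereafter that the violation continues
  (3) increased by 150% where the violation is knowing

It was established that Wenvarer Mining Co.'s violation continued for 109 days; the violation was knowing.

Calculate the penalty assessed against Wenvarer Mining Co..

First 66 days: 66 × £8,590 = £566,940
Remaining days: (109 − 66) × £17,120 = £736,160
Per-day component: £566,940 + £736,160 = £1,303,100
Base plus per-day: £40,000 + £1,303,100 = £1,343,100
Enhancement: 150% of £1,343,100 = £2,014,650
Enhanced fine: £1,343,100 + £2,014,650 = £3,357,750

£3,357,750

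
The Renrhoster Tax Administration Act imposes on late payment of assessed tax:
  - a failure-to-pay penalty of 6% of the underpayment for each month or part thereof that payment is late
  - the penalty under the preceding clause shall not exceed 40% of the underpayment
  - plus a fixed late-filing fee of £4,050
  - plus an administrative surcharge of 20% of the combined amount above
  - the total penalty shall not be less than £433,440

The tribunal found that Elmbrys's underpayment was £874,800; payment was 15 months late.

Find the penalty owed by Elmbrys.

Accrued rate: 6% × 15 = 90%, capped at 40% → 40%
Failure-to-pay penalty: 40% of £874,800 = £349,920
Penalty before surcharge: £349,920 + £4,050 = £353,970
Administrative surcharge: 20% of £353,970 = £70,794
Total penalty: £353,970 + £70,794 = £424,764
Minimum £433,440: £424,764 is below the minimum → £433,440

£433,440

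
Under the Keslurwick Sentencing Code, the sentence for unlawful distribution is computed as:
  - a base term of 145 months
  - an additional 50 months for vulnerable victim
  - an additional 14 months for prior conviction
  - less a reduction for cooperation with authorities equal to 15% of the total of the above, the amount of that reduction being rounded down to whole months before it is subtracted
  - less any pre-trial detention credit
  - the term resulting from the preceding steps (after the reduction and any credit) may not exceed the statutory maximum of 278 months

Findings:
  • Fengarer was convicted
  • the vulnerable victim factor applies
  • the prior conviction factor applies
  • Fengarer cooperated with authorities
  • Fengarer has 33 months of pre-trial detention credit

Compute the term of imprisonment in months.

145 months

Vulnerable victim enhancement: +50 months
Prior conviction enhancement: +14 months
Adjusted term: 145 months + 50 months + 14 months = 209 months
Cooperation with authorities reduction: 15% of 209 months = 31 months (rounded down)
After reduction: 209 − 31 = 178 months
Less pre-trial detention credit: 178 months − 33 months = 145 months
Cap at 278 months: 145 months is within the cap, no reduction.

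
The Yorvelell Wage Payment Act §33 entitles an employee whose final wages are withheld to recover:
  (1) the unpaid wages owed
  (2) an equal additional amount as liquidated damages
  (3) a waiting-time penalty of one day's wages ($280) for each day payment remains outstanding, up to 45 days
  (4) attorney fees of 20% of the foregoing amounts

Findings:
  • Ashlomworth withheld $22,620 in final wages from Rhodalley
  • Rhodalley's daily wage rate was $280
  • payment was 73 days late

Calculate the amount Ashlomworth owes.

Liquidated damages (equal amount): $22,620
Penalty days: min(73, 45) = 45
Waiting-time penalty: 45 × $280 = $12,600
Subtotal: $22,620 + $22,620 + $12,600 = $57,840
Attorney fees: 20% of $57,840 = $11,568
Total award: $57,840 + $11,568 = $69,408

$69,408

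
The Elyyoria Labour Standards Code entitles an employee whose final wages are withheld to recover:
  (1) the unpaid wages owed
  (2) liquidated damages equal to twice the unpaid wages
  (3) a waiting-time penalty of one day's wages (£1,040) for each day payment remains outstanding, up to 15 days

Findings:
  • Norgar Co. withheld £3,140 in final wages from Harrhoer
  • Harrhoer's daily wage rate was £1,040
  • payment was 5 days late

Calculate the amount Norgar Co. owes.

Total award: £14,620

Doubled: 2 × £3,140 = £6,280
Penalty days: min(5, 15) = 5
Waiting-time penalty: 5 × £1,040 = £5,200
Total award: £3,140 + £6,280 + £5,200 = £14,620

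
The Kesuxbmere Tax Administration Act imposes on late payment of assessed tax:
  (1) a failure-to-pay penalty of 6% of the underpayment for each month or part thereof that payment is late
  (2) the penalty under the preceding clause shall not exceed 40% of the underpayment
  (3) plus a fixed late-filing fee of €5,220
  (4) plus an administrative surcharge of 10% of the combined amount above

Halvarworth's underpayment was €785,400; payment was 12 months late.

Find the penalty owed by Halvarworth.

Accrued rate: 6% × 12 = 72%, capped at 40% → 40%
Failure-to-pay penalty: 40% of €785,400 = €314,160
Penalty before surcharge: €314,160 + €5,220 = €319,380
Administrative surcharge: 10% of €319,380 = €31,938
Total penalty: €319,380 + €31,938 = €351,318

Penalty: €351,318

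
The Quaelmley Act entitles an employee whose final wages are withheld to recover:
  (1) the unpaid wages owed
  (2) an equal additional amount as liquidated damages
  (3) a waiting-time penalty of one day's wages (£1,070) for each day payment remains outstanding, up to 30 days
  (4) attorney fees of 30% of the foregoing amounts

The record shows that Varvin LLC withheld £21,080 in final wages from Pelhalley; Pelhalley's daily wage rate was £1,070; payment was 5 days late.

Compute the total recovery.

Total award: £61,763

Liquidated damages (equal amount): £21,080
Penalty days: min(5, 30) = 5
Waiting-time penalty: 5 × £1,070 = £5,350
Subtotal: £21,080 + £21,080 + £5,350 = £47,510
Attorney fees: 30% of £47,510 = £14,253
Total award: £47,510 + £14,253 = £61,763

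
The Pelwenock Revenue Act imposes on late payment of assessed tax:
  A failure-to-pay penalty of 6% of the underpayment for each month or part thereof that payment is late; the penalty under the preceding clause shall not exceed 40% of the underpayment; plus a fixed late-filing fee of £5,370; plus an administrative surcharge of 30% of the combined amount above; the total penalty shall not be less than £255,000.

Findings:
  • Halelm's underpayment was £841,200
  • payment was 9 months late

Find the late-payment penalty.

Penalty: £444,405

Accrued rate: 6% × 9 = 54%, capped at 40% → 40%
Failure-to-pay penalty: 40% of £841,200 = £336,480
Penalty before surcharge: £336,480 + £5,370 = £341,850
Administrative surcharge: 30% of £341,850 = £102,555
Total penalty: £341,850 + £102,555 = £444,405
Minimum £255,000: £444,405 meets the minimum, no increase.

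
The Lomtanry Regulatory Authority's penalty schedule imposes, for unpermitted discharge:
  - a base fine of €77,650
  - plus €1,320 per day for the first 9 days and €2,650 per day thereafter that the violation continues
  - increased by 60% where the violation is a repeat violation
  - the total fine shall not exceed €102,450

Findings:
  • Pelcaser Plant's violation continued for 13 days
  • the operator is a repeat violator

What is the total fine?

First 9 days: 9 × €1,320 = €11,880
Remaining days: (13 − 9) × €2,650 = €10,600
Per-day component: €11,880 + €10,600 = €22,480
Base plus per-day: €77,650 + €22,480 = €100,130
Enhancement: 60% of €100,130 = €60,078
Enhanced fine: €100,130 + €60,078 = €160,208
Cap at €102,450: €160,208 exceeds the cap → €102,450

€102,450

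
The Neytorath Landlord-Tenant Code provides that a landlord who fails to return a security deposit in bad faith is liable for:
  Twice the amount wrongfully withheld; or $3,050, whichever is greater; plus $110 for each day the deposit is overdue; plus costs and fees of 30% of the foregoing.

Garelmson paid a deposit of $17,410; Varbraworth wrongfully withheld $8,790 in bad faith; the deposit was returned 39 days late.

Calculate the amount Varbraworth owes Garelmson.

Doubled: 2 × $8,790 = $17,580
Minimum $3,050: $17,580 meets the minimum, no increase.
Late-return penalty: 39 × $110 = $4,290
Damages plus late penalty: $17,580 + $4,290 = $21,870
Costs and fees: 30% of $21,870 = $6,561
Total recovery: $21,870 + $6,561 = $28,431

$28,431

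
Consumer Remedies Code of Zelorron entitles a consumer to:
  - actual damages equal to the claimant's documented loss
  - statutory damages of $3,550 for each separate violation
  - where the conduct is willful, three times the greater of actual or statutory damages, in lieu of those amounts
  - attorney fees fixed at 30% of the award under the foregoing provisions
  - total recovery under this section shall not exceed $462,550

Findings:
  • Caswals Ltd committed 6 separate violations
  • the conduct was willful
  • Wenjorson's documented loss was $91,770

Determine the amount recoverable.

Total recovery: $357,903

Statutory damages: 6 × $3,550 = $21,300
Greater of actual damages ($91,770) or statutory damages ($21,300): $91,770
Trebled: 3 × $91,770 = $275,310
Attorney fees: 30% of $275,310 = $82,593
Total before cap: $275,310 + $82,593 = $357,903
Cap at $462,550: $357,903 is within the cap, no reduction.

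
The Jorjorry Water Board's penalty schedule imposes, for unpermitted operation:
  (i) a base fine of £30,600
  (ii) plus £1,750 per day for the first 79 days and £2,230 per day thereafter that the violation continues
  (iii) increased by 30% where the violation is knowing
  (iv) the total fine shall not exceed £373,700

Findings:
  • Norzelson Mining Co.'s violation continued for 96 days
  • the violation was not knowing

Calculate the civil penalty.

£206,760

First 79 days: 79 × £1,750 = £138,250
Remaining days: (96 − 79) × £2,230 = £37,910
Per-day component: £138,250 + £37,910 = £176,160
Base plus per-day: £30,600 + £176,160 = £206,760
The violation was not knowing: no 30% increase.
Cap at £373,700: £206,760 is within the cap, no reduction.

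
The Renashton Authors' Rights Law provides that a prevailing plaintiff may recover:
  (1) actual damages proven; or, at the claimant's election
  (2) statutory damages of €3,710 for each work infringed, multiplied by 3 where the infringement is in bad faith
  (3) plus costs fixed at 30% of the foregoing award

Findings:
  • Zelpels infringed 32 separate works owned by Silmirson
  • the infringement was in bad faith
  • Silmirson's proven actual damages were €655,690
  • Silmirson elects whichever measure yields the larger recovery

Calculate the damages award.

Statutory damages: 32 × €3,710 = €118,720
Trebled: 3 × €118,720 = €356,160
Greater of actual damages (€655,690) or enhanced statutory damages (€356,160): €655,690
Costs: 30% of €655,690 = €196,707
Award plus costs: €655,690 + €196,707 = €852,397

€852,397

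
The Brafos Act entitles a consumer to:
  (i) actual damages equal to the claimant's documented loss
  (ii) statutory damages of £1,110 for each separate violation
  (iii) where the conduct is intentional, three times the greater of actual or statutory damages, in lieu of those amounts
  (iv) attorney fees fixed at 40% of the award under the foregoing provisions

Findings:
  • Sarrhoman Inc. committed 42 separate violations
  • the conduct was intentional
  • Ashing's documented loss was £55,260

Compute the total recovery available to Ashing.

£232,092

Statutory damages: 42 × £1,110 = £46,620
Greater of actual damages (£55,260) or statutory damages (£46,620): £55,260
Trebled: 3 × £55,260 = £165,780
Attorney fees: 40% of £165,780 = £66,312
Total recovery: £165,780 + £66,312 = £232,092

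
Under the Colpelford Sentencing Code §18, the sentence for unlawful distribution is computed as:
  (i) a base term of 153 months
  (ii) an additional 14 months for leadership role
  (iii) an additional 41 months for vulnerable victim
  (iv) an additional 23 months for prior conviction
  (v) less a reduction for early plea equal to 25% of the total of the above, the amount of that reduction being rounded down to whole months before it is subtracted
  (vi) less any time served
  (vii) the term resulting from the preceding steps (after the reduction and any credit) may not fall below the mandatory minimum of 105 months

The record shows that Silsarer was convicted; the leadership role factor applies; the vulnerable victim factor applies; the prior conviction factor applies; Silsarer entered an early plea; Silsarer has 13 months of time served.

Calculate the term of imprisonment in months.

161 months

Leadership role enhancement: +14 months
Vulnerable victim enhancement: +41 months
Prior conviction enhancement: +23 months
Adjusted term: 153 months + 14 months + 41 months + 23 months = 231 months
Early plea reduction: 25% of 231 months = 57 months (rounded down)
After reduction: 231 − 57 = 174 months
Less time served: 174 months − 13 months = 161 months
Minimum 105 months: 161 months meets the minimum, no increase.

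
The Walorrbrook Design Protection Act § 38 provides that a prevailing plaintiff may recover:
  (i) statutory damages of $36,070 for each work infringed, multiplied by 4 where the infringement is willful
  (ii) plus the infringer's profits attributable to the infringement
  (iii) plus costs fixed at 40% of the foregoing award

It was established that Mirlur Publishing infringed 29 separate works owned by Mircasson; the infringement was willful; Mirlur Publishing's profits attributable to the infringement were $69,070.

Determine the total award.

$5,954,466

Statutory damages: 29 × $36,070 = $1,046,030
Multiplied by 4: 4 × $1,046,030 = $4,184,120
Combined award: $4,184,120 + $69,070 = $4,253,190
Costs: 40% of $4,253,190 = $1,701,276
Award plus costs: $4,253,190 + $1,701,276 = $5,954,466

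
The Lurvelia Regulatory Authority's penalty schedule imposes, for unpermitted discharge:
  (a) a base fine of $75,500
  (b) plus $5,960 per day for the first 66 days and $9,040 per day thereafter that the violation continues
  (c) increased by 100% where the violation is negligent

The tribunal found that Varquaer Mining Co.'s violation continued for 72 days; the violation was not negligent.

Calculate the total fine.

First 66 days: 66 × $5,960 = $393,360
Remaining days: (72 − 66) × $9,040 = $54,240
Per-day component: $393,360 + $54,240 = $447,600
Base plus per-day: $75,500 + $447,600 = $523,100
The violation was not negligent: no 100% increase.

$523,100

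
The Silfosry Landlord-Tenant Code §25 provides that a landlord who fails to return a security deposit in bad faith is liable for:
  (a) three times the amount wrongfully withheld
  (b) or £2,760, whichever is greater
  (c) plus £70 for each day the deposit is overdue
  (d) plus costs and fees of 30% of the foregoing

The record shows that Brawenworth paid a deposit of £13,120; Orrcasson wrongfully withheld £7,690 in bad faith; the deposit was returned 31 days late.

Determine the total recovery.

Trebled: 3 × £7,690 = £23,070
Minimum £2,760: £23,070 meets the minimum, no increase.
Late-return penalty: 31 × £70 = £2,170
Damages plus late penalty: £23,070 + £2,170 = £25,240
Costs and fees: 30% of £25,240 = £7,572
Total recovery: £25,240 + £7,572 = £32,812

£32,812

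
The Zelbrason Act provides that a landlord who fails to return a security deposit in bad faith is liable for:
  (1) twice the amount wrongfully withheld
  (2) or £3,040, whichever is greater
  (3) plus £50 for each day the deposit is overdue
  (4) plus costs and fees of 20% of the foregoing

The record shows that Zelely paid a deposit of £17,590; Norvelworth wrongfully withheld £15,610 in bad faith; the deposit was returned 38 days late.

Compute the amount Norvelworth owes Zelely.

Doubled: 2 × £15,610 = £31,220
Minimum £3,040: £31,220 meets the minimum, no increase.
Late-return penalty: 38 × £50 = £1,900
Damages plus late penalty: £31,220 + £1,900 = £33,120
Costs and fees: 20% of £33,120 = £6,624
Total recovery: £33,120 + £6,624 = £39,744

Recovery: £39,744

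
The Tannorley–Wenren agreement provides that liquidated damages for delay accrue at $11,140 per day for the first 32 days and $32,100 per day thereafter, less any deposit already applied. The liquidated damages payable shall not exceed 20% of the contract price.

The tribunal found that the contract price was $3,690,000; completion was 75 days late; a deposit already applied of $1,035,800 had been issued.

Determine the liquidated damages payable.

First 32 days: 32 × $11,140 = $356,480
Remaining days: (75 − 32) × $32,100 = $1,380,300
Accrued per-day damages: $356,480 + $1,380,300 = $1,736,780
Less deposit already applied: $1,736,780 − $1,035,800 = $700,980
Cap: 20% of $3,690,000 = $738,000
Cap at $738,000: $700,980 is within the cap, no reduction.

$700,980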